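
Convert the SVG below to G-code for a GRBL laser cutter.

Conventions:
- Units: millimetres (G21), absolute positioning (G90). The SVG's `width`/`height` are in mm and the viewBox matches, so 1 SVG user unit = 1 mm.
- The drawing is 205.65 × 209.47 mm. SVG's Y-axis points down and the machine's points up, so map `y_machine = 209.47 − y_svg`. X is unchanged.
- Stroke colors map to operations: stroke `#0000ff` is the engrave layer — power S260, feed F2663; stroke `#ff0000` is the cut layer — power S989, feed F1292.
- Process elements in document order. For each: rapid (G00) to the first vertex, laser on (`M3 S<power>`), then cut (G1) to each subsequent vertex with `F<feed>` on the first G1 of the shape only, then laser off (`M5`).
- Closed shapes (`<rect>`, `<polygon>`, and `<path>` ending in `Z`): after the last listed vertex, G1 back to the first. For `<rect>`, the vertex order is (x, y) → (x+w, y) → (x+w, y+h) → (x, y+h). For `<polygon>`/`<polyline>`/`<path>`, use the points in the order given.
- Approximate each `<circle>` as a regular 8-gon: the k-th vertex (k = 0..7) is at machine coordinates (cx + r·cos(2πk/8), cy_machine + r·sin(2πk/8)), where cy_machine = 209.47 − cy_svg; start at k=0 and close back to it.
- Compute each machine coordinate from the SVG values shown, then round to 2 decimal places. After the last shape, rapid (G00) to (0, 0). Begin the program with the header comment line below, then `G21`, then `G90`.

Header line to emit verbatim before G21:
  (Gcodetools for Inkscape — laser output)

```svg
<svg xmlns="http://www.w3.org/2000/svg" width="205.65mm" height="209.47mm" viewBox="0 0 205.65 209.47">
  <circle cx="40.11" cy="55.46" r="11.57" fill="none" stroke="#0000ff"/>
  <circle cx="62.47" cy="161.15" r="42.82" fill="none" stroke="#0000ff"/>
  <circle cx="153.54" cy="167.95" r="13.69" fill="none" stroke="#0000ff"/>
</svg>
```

Since the viewBox matches the mm dimensions, user units are millimetres directly. The only transform is the Y-flip y_m = 209.47 − y_svg.

Shape 1 is a circle drawn with `<circle>`. Its stroke #0000ff means engrave at S260, F2663. After flipping Y the toolpath is (51.68,154.01) → (48.29,162.19) → (40.11,165.58) → (31.93,162.19) → (28.54,154.01) → (31.93,145.83) → (40.11,142.44) → (48.29,145.83) → (51.68,154.01), returning to the start.

Shape 2 is a circle drawn with `<circle>`. Its stroke #0000ff means engrave at S260, F2663. After flipping Y the toolpath is (105.29,48.32) → (92.75,78.60) → (62.47,91.14) → (32.19,78.60) → (19.65,48.32) → (32.19,18.04) → (62.47,5.50) → (92.75,18.04) → (105.29,48.32), returning to the start.

Shape 3 is a circle drawn with `<circle>`. Its stroke #0000ff means engrave at S260, F2663. After flipping Y the toolpath is (167.23,41.52) → (163.22,51.20) → (153.54,55.21) → (143.86,51.20) → (139.85,41.52) → (143.86,31.84) → (153.54,27.83) → (163.22,31.84) → (167.23,41.52), returning to the start.

(Gcodetools for Inkscape — laser output)
G21
G90
G00 X51.68 Y154.01
M3 S260
G1 X48.29 Y162.19 F2663
G1 X40.11 Y165.58
G1 X31.93 Y162.19
G1 X28.54 Y154.01
G1 X31.93 Y145.83
G1 X40.11 Y142.44
G1 X48.29 Y145.83
G1 X51.68 Y154.01
M5
G00 X105.29 Y48.32
M3 S260
G1 X92.75 Y78.60 F2663
G1 X62.47 Y91.14
G1 X32.19 Y78.60
G1 X19.65 Y48.32
G1 X32.19 Y18.04
G1 X62.47 Y5.50
G1 X92.75 Y18.04
G1 X105.29 Y48.32
M5
G00 X167.23 Y41.52
M3 S260
G1 X163.22 Y51.20 F2663
G1 X153.54 Y55.21
G1 X143.86 Y51.20
G1 X139.85 Y41.52
G1 X143.86 Y31.84
G1 X153.54 Y27.83
G1 X163.22 Y31.84
G1 X167.23 Y41.52
M5
G00 X0.00 Y0.00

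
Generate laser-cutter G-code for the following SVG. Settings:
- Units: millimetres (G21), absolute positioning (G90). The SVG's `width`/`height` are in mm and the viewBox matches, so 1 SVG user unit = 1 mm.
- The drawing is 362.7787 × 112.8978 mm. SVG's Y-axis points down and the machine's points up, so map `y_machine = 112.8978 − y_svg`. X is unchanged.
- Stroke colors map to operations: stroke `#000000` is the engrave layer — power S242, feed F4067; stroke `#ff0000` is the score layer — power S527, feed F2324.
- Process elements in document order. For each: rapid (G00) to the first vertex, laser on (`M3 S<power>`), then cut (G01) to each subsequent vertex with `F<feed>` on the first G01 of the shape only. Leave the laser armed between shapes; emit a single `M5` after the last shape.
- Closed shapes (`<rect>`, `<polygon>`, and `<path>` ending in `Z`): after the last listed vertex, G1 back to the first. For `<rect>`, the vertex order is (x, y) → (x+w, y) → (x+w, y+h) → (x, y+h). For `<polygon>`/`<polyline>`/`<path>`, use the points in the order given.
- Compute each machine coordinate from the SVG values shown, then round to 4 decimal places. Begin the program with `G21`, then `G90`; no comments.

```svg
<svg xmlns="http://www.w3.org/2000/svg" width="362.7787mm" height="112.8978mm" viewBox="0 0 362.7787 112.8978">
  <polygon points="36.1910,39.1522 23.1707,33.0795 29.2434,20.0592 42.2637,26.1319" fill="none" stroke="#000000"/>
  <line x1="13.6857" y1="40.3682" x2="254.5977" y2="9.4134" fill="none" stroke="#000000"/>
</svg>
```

Since the viewBox matches the mm dimensions, user units are millimetres directly. The only transform is the Y-flip y_m = 112.8978 − y_svg.

Shape 1 is a regular polygon drawn with `<polygon>`. Its stroke #000000 means engrave at S242, F4067. After flipping Y the toolpath is (36.1910,73.7456) → (23.1707,79.8183) → (29.2434,92.8386) → (42.2637,86.7659) → (36.1910,73.7456), returning to the start.

Shape 2 is a line segment drawn with `<line>`. Its stroke #000000 means engrave at S242, F4067. After flipping Y the toolpath is (13.6857,72.5296) → (254.5977,103.4844).

G21
G90
G00 X36.1910 Y73.7456
M3 S242
G01 X23.1707 Y79.8183 F4067
G01 X29.2434 Y92.8386
G01 X42.2637 Y86.7659
G01 X36.1910 Y73.7456
G00 X13.6857 Y72.5296
M3 S242
G01 X254.5977 Y103.4844 F4067
M5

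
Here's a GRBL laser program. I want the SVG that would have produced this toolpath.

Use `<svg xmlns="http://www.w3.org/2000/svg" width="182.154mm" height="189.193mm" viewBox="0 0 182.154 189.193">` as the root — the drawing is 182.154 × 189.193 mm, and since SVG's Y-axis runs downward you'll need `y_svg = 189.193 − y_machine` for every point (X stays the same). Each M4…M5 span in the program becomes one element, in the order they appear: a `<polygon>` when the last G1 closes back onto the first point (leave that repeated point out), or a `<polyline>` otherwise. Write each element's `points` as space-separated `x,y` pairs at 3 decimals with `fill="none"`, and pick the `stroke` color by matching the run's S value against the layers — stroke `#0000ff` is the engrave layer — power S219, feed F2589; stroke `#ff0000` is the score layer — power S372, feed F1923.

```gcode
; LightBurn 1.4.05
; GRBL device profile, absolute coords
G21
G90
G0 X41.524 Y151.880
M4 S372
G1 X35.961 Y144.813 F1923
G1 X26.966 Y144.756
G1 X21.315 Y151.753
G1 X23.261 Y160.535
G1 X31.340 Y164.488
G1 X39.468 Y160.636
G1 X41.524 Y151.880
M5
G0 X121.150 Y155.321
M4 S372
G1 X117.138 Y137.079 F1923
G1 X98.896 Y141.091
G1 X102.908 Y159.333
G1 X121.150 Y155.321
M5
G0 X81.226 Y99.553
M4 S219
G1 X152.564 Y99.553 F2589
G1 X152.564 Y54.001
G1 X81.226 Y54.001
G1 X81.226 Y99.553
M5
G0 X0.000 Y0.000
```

<svg xmlns="http://www.w3.org/2000/svg" width="182.154mm" height="189.193mm" viewBox="0 0 182.154 189.193">
  <polygon points="41.524,37.313 35.961,44.380 26.966,44.437 21.315,37.440 23.261,28.658 31.340,24.705 39.468,28.557" fill="none" stroke="#ff0000"/>
  <polygon points="121.150,33.872 117.138,52.114 98.896,48.102 102.908,29.860" fill="none" stroke="#ff0000"/>
  <polygon points="81.226,89.640 152.564,89.640 152.564,135.192 81.226,135.192" fill="none" stroke="#0000ff"/>
</svg>

Machine Y-up, SVG Y-down with viewBox height 189.193, so y_svg = 189.193 − y_machine; X carries over.

Run 1: the run's S372 means `#ff0000` (score). The run returns to its start, so emit a `<polygon>` with points (Y-flipped): 41.524,37.313 35.961,44.380 26.966,44.437 21.315,37.440 23.261,28.658 31.340,24.705 39.468,28.557.

Run 2: the run's S372 means `#ff0000` (score). The run returns to its start, so emit a `<polygon>` with points (Y-flipped): 121.150,33.872 117.138,52.114 98.896,48.102 102.908,29.860.

Run 3: the run's S219 means `#0000ff` (engrave). The run returns to its start, so emit a `<polygon>` with points (Y-flipped): 81.226,89.640 152.564,89.640 152.564,135.192 81.226,135.192.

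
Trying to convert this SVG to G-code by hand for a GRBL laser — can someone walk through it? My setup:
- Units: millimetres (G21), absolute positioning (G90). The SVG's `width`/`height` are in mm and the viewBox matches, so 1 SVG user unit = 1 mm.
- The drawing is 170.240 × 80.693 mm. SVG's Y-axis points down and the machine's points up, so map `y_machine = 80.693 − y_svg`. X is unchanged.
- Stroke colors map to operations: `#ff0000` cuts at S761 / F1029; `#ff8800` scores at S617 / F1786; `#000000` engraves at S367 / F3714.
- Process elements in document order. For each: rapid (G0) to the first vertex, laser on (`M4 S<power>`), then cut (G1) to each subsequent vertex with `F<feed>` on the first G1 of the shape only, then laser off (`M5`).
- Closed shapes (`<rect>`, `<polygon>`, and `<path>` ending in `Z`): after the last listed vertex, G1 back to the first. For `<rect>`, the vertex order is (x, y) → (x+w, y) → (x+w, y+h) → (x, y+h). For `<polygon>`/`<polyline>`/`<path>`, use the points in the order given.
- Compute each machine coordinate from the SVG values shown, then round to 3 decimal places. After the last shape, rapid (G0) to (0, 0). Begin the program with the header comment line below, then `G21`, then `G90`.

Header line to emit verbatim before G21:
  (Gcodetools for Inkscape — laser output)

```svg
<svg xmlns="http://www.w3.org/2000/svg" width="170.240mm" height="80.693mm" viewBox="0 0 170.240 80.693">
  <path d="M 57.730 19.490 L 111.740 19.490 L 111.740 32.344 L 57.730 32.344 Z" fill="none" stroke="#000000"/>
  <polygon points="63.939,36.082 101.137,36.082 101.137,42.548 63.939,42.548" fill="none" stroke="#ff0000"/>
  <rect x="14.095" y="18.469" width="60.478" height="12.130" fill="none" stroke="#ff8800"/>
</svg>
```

(Gcodetools for Inkscape — laser output)
G21
G90
G0 X57.730 Y61.203
M4 S367
G1 X111.740 Y61.203 F3714
G1 X111.740 Y48.349
G1 X57.730 Y48.349
G1 X57.730 Y61.203
M5
G0 X63.939 Y44.611
M4 S761
G1 X101.137 Y44.611 F1029
G1 X101.137 Y38.145
G1 X63.939 Y38.145
G1 X63.939 Y44.611
M5
G0 X14.095 Y62.224
M4 S617
G1 X74.573 Y62.224 F1786
G1 X74.573 Y50.094
G1 X14.095 Y50.094
G1 X14.095 Y62.224
M5
G0 X0.000 Y0.000

viewBox `0 0 170.240 80.693` with mm width/height → 1 unit = 1 mm. Flip: y_m = 80.693 − y_svg.

**Shape 1** — `<path>` rectangle, stroke `#000000` → engrave (S367, F3714). Machine vertices: (57.730,61.203) → (111.740,61.203) → (111.740,48.349) → (57.730,48.349) → (57.730,61.203). Closed: final G1 returns to the first vertex.

**Shape 2** — `<polygon>` rectangle, stroke `#ff0000` → cut (S761, F1029). Machine vertices: (63.939,44.611) → (101.137,44.611) → (101.137,38.145) → (63.939,38.145) → (63.939,44.611). Closed: final G1 returns to the first vertex.

**Shape 3** — `<rect>` rectangle, stroke `#ff8800` → score (S617, F1786). Machine vertices: (14.095,62.224) → (74.573,62.224) → (74.573,50.094) → (14.095,50.094) → (14.095,62.224). Closed: final G1 returns to the first vertex.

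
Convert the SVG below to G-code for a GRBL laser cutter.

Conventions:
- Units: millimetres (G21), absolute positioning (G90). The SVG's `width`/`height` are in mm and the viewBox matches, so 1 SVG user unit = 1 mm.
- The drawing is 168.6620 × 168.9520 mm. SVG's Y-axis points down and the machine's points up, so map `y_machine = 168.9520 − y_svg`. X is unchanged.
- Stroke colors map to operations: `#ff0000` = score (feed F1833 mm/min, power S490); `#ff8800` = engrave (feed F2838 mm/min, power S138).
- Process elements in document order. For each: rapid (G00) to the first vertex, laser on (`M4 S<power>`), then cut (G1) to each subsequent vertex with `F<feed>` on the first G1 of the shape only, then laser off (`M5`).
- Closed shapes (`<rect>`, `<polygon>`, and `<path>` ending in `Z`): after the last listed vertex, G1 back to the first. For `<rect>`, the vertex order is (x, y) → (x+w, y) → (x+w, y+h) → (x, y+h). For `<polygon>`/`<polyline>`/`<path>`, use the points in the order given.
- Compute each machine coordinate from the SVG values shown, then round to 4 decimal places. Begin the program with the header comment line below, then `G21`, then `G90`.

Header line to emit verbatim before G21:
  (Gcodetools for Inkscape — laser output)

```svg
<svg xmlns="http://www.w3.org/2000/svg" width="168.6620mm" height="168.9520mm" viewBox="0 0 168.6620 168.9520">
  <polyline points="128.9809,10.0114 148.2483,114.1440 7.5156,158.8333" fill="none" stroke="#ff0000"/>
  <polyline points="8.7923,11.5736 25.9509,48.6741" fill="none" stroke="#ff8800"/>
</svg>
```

Since the viewBox matches the mm dimensions, user units are millimetres directly. The only transform is the Y-flip y_m = 168.9520 − y_svg.

Shape 1 is a open polyline drawn with `<polyline>`. Its stroke #ff0000 means score at S490, F1833. After flipping Y the toolpath is (128.9809,158.9406) → (148.2483,54.8080) → (7.5156,10.1187).

Shape 2 is a line segment drawn with `<polyline>`. Its stroke #ff8800 means engrave at S138, F2838. After flipping Y the toolpath is (8.7923,157.3784) → (25.9509,120.2779).

(Gcodetools for Inkscape — laser output)
G21
G90
G00 X128.9809 Y158.9406
M4 S490
G1 X148.2483 Y54.8080 F1833
G1 X7.5156 Y10.1187
M5
G00 X8.7923 Y157.3784
M4 S138
G1 X25.9509 Y120.2779 F2838
M5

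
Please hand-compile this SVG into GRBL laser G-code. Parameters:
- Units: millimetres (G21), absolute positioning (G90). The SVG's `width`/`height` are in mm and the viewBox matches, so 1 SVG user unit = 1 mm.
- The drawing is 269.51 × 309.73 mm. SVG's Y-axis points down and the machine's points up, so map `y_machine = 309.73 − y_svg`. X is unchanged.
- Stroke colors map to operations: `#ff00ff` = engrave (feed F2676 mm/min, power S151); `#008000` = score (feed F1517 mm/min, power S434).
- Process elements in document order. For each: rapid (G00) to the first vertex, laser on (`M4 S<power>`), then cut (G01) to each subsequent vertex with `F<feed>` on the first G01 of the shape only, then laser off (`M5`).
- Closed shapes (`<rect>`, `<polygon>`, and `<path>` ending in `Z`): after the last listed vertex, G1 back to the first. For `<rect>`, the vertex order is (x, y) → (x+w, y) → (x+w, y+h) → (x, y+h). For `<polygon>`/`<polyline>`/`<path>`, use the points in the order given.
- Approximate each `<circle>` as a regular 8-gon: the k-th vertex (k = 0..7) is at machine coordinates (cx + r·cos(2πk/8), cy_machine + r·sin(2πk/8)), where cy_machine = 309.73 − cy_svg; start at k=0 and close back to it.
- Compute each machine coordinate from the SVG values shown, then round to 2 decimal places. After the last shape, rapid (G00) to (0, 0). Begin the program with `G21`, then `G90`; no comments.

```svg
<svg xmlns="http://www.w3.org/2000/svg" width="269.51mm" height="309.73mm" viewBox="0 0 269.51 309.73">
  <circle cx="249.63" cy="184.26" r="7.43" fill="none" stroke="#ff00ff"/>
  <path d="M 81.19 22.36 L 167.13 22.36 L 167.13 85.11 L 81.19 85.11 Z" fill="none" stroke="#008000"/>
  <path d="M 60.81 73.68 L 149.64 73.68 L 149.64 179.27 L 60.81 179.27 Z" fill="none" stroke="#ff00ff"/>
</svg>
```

1 u = 1 mm; y_m = 309.73 − y.

[1] `<circle>` circle, #ff00ff→engrave S151 F2676: (257.06,125.47) → (254.88,130.72) → (249.63,132.90) → (244.38,130.72) → (242.20,125.47) → (244.38,120.22) → (249.63,118.04) → (254.88,120.22) → (257.06,125.47) (closed)

[2] `<path>` rectangle, #008000→score S434 F1517: (81.19,287.37) → (167.13,287.37) → (167.13,224.62) → (81.19,224.62) → (81.19,287.37) (closed)

[3] `<path>` rectangle, #ff00ff→engrave S151 F2676: (60.81,236.05) → (149.64,236.05) → (149.64,130.46) → (60.81,130.46) → (60.81,236.05) (closed)

G21
G90
G00 X257.06 Y125.47
M4 S151
G01 X254.88 Y130.72 F2676
G01 X249.63 Y132.90
G01 X244.38 Y130.72
G01 X242.20 Y125.47
G01 X244.38 Y120.22
G01 X249.63 Y118.04
G01 X254.88 Y120.22
G01 X257.06 Y125.47
M5
G00 X81.19 Y287.37
M4 S434
G01 X167.13 Y287.37 F1517
G01 X167.13 Y224.62
G01 X81.19 Y224.62
G01 X81.19 Y287.37
M5
G00 X60.81 Y236.05
M4 S151
G01 X149.64 Y236.05 F2676
G01 X149.64 Y130.46
G01 X60.81 Y130.46
G01 X60.81 Y236.05
M5
G00 X0.00 Y0.00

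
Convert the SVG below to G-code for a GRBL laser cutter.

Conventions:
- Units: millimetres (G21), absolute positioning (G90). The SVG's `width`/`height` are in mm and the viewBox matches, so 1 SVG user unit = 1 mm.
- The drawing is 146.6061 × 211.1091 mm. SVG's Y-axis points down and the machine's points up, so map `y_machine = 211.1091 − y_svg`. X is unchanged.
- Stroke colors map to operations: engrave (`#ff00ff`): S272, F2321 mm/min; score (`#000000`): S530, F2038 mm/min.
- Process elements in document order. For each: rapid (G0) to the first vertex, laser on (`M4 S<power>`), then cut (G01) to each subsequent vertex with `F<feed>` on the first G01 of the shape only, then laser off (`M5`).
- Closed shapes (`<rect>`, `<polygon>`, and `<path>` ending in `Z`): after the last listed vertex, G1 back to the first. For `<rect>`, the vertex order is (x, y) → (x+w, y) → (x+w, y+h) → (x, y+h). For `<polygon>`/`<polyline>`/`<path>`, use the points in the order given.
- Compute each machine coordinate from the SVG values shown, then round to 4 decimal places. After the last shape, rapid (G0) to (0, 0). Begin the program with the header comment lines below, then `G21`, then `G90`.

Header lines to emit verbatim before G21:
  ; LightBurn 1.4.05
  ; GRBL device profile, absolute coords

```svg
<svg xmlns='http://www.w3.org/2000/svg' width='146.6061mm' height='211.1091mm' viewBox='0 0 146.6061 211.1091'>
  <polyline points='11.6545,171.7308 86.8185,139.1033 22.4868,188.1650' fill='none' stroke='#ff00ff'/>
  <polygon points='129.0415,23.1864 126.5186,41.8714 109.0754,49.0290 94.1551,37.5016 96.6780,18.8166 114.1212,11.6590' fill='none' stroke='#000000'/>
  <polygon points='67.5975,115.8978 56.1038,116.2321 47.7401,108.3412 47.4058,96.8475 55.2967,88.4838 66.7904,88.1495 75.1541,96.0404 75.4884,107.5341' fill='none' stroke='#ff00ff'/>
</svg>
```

1 u = 1 mm; y_m = 211.1091 − y.

[1] `<polyline>` open polyline, #ff00ff→engrave S272 F2321: (11.6545,39.3783) → (86.8185,72.0058) → (22.4868,22.9441)

[2] `<polygon>` regular polygon, #000000→score S530 F2038: (129.0415,187.9227) → (126.5186,169.2377) → (109.0754,162.0801) → (94.1551,173.6075) → (96.6780,192.2925) → (114.1212,199.4501) → (129.0415,187.9227) (closed)

[3] `<polygon>` regular polygon, #ff00ff→engrave S272 F2321: (67.5975,95.2113) → (56.1038,94.8770) → (47.7401,102.7679) → (47.4058,114.2616) → (55.2967,122.6253) → (66.7904,122.9596) → (75.1541,115.0687) → (75.4884,103.5750) → (67.5975,95.2113) (closed)

; LightBurn 1.4.05
; GRBL device profile, absolute coords
G21
G90
G0 X11.6545 Y39.3783
M4 S272
G01 X86.8185 Y72.0058 F2321
G01 X22.4868 Y22.9441
M5
G0 X129.0415 Y187.9227
M4 S530
G01 X126.5186 Y169.2377 F2038
G01 X109.0754 Y162.0801
G01 X94.1551 Y173.6075
G01 X96.6780 Y192.2925
G01 X114.1212 Y199.4501
G01 X129.0415 Y187.9227
M5
G0 X67.5975 Y95.2113
M4 S272
G01 X56.1038 Y94.8770 F2321
G01 X47.7401 Y102.7679
G01 X47.4058 Y114.2616
G01 X55.2967 Y122.6253
G01 X66.7904 Y122.9596
G01 X75.1541 Y115.0687
G01 X75.4884 Y103.5750
G01 X67.5975 Y95.2113
M5
G0 X0.0000 Y0.0000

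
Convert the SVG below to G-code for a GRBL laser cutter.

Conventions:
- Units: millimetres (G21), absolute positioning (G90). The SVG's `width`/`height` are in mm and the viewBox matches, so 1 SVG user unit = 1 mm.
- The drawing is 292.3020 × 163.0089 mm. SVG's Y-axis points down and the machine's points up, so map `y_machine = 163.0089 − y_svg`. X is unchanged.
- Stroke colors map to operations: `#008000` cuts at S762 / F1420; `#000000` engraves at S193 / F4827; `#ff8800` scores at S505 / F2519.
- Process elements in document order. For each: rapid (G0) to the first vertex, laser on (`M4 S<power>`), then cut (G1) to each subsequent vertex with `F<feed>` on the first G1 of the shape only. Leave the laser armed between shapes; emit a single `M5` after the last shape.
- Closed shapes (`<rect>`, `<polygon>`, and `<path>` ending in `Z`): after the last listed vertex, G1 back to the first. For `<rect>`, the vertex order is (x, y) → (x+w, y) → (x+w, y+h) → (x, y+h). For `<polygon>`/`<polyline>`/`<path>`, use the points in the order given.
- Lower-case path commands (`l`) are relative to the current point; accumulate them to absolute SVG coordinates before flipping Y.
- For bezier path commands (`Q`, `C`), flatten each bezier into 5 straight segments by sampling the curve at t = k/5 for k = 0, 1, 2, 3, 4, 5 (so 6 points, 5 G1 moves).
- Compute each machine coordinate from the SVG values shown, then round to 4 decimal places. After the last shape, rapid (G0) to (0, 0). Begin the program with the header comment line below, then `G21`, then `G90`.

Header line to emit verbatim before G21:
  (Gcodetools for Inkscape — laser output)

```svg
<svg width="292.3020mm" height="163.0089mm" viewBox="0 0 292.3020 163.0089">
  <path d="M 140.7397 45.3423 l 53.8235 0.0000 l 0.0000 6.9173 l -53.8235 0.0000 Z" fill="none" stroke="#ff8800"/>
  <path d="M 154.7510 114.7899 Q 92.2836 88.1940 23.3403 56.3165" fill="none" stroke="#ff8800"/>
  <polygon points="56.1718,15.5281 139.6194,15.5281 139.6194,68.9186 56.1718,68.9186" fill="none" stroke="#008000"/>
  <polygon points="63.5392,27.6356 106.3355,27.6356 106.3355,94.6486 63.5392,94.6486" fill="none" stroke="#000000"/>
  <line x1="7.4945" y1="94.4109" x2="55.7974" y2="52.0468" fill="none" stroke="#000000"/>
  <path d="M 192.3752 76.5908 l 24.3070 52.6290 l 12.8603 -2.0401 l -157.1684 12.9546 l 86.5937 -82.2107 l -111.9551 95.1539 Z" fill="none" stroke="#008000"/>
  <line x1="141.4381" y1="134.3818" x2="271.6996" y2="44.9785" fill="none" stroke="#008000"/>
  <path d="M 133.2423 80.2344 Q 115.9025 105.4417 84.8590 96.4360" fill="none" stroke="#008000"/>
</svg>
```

Since the viewBox matches the mm dimensions, user units are millimetres directly. The only transform is the Y-flip y_m = 163.0089 − y_svg.

Shape 1 is a rectangle drawn with `<path>`. Its stroke #ff8800 means score at S505, F2519. After flipping Y the toolpath is (140.7397,117.6666) → (194.5632,117.6666) → (194.5632,110.7493) → (140.7397,110.7493) → (140.7397,117.6666), returning to the start.

Shape 2 is a quadratic bezier drawn with `<path>`. Its stroke #ff8800 means score at S505, F2519. After flipping Y the toolpath is (154.7510,48.2190) → (129.5050,59.0686) → (103.7409,70.3408) → (77.4588,82.0355) → (50.6586,94.1527) → (23.3403,106.6924).

Shape 3 is a rectangle drawn with `<polygon>`. Its stroke #008000 means cut at S762, F1420. After flipping Y the toolpath is (56.1718,147.4808) → (139.6194,147.4808) → (139.6194,94.0903) → (56.1718,94.0903) → (56.1718,147.4808), returning to the start.

Shape 4 is a rectangle drawn with `<polygon>`. Its stroke #000000 means engrave at S193, F4827. After flipping Y the toolpath is (63.5392,135.3733) → (106.3355,135.3733) → (106.3355,68.3603) → (63.5392,68.3603) → (63.5392,135.3733), returning to the start.

Shape 5 is a line segment drawn with `<line>`. Its stroke #000000 means engrave at S193, F4827. After flipping Y the toolpath is (7.4945,68.5980) → (55.7974,110.9621).

Shape 6 is a closed polygon drawn with `<path>`. Its stroke #008000 means cut at S762, F1420. After flipping Y the toolpath is (192.3752,86.4181) → (216.6822,33.7891) → (229.5425,35.8292) → (72.3741,22.8746) → (158.9678,105.0853) → (47.0127,9.9314) → (192.3752,86.4181), returning to the start.

Shape 7 is a line segment drawn with `<line>`. Its stroke #008000 means cut at S762, F1420. After flipping Y the toolpath is (141.4381,28.6271) → (271.6996,118.0304).

Shape 8 is a quadratic bezier drawn with `<path>`. Its stroke #008000 means cut at S762, F1420. After flipping Y the toolpath is (133.2423,82.7745) → (125.7582,74.0601) → (117.1779,68.0827) → (107.5012,64.8424) → (96.7283,64.3391) → (84.8590,66.5729).

(Gcodetools for Inkscape — laser output)
G21
G90
G0 X140.7397 Y117.6666
M4 S505
G1 X194.5632 Y117.6666 F2519
G1 X194.5632 Y110.7493
G1 X140.7397 Y110.7493
G1 X140.7397 Y117.6666
G0 X154.7510 Y48.2190
M4 S505
G1 X129.5050 Y59.0686 F2519
G1 X103.7409 Y70.3408
G1 X77.4588 Y82.0355
G1 X50.6586 Y94.1527
G1 X23.3403 Y106.6924
G0 X56.1718 Y147.4808
M4 S762
G1 X139.6194 Y147.4808 F1420
G1 X139.6194 Y94.0903
G1 X56.1718 Y94.0903
G1 X56.1718 Y147.4808
G0 X63.5392 Y135.3733
M4 S193
G1 X106.3355 Y135.3733 F4827
G1 X106.3355 Y68.3603
G1 X63.5392 Y68.3603
G1 X63.5392 Y135.3733
G0 X7.4945 Y68.5980
M4 S193
G1 X55.7974 Y110.9621 F4827
G0 X192.3752 Y86.4181
M4 S762
G1 X216.6822 Y33.7891 F1420
G1 X229.5425 Y35.8292
G1 X72.3741 Y22.8746
G1 X158.9678 Y105.0853
G1 X47.0127 Y9.9314
G1 X192.3752 Y86.4181
G0 X141.4381 Y28.6271
M4 S762
G1 X271.6996 Y118.0304 F1420
G0 X133.2423 Y82.7745
M4 S762
G1 X125.7582 Y74.0601 F1420
G1 X117.1779 Y68.0827
G1 X107.5012 Y64.8424
G1 X96.7283 Y64.3391
G1 X84.8590 Y66.5729
M5
G0 X0.0000 Y0.0000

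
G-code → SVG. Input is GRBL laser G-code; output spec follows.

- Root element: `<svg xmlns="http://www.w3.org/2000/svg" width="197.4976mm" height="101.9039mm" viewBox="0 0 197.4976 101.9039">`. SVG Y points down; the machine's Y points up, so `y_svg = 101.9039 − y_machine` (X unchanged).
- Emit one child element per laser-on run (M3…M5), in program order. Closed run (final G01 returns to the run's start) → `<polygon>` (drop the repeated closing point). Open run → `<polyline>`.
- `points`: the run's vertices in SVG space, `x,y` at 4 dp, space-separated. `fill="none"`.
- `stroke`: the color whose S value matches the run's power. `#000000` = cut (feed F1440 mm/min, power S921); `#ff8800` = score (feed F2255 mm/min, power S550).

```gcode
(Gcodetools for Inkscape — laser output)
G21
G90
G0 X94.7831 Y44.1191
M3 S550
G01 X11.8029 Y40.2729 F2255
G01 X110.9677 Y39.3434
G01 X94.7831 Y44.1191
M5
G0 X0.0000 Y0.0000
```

<svg xmlns="http://www.w3.org/2000/svg" width="197.4976mm" height="101.9039mm" viewBox="0 0 197.4976 101.9039">
  <polygon points="94.7831,57.7848 11.8029,61.6310 110.9677,62.5605" fill="none" stroke="#ff8800"/>
</svg>

Each laser-on run becomes one SVG element. Flip Y back into SVG space with y_svg = 101.9039 − y_machine. Every run uses S550, so all elements get stroke `#ff8800` (score).

Run 1: The run returns to its start, so emit a `<polygon>` with points (Y-flipped): 94.7831,57.7848 11.8029,61.6310 110.9677,62.5605.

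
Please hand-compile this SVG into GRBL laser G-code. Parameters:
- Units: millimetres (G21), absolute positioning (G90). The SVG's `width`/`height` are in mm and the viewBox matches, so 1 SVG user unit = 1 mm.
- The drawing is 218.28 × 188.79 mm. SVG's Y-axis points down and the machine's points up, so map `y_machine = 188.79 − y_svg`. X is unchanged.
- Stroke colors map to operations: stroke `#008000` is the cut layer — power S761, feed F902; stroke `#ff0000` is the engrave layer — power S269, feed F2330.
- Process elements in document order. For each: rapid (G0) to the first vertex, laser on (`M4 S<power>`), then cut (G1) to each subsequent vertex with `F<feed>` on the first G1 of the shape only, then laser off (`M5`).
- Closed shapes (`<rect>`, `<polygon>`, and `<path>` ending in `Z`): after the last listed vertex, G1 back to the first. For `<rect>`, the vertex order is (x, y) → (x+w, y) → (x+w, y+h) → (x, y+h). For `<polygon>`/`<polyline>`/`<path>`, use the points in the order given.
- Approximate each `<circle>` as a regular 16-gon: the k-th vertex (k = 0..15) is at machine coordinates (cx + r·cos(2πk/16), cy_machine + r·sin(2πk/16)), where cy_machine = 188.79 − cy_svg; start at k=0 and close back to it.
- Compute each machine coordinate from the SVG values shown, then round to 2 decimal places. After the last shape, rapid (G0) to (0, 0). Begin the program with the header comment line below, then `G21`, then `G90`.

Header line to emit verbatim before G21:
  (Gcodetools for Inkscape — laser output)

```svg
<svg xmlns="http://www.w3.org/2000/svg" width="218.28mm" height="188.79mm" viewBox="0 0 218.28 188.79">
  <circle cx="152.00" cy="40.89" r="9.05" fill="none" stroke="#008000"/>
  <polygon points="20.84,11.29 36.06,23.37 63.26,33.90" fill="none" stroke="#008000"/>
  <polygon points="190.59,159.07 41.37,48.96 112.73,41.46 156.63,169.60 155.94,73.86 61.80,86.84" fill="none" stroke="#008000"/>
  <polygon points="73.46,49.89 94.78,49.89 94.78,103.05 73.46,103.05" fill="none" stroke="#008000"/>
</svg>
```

(Gcodetools for Inkscape — laser output)
G21
G90
G0 X161.05 Y147.90
M4 S761
G1 X160.36 Y151.36 F902
G1 X158.40 Y154.30
G1 X155.46 Y156.26
G1 X152.00 Y156.95
G1 X148.54 Y156.26
G1 X145.60 Y154.30
G1 X143.64 Y151.36
G1 X142.95 Y147.90
G1 X143.64 Y144.44
G1 X145.60 Y141.50
G1 X148.54 Y139.54
G1 X152.00 Y138.85
G1 X155.46 Y139.54
G1 X158.40 Y141.50
G1 X160.36 Y144.44
G1 X161.05 Y147.90
M5
G0 X20.84 Y177.50
M4 S761
G1 X36.06 Y165.42 F902
G1 X63.26 Y154.89
G1 X20.84 Y177.50
M5
G0 X190.59 Y29.72
M4 S761
G1 X41.37 Y139.83 F902
G1 X112.73 Y147.33
G1 X156.63 Y19.19
G1 X155.94 Y114.93
G1 X61.80 Y101.95
G1 X190.59 Y29.72
M5
G0 X73.46 Y138.90
M4 S761
G1 X94.78 Y138.90 F902
G1 X94.78 Y85.74
G1 X73.46 Y85.74
G1 X73.46 Y138.90
M5
G0 X0.00 Y0.00

1 u = 1 mm; y_m = 188.79 − y.

[1] `<circle>` circle, #008000→cut S761 F902: (161.05,147.90) → (160.36,151.36) → (158.40,154.30) → (155.46,156.26) → (152.00,156.95) → (148.54,156.26) → (145.60,154.30) → (143.64,151.36) → (142.95,147.90) → (143.64,144.44) → (145.60,141.50) → (148.54,139.54) → (152.00,138.85) → (155.46,139.54) → (158.40,141.50) → (160.36,144.44) → (161.05,147.90) (closed)

[2] `<polygon>` closed polygon, #008000→cut S761 F902: (20.84,177.50) → (36.06,165.42) → (63.26,154.89) → (20.84,177.50) (closed)

[3] `<polygon>` closed polygon, #008000→cut S761 F902: (190.59,29.72) → (41.37,139.83) → (112.73,147.33) → (156.63,19.19) → (155.94,114.93) → (61.80,101.95) → (190.59,29.72) (closed)

[4] `<polygon>` rectangle, #008000→cut S761 F902: (73.46,138.90) → (94.78,138.90) → (94.78,85.74) → (73.46,85.74) → (73.46,138.90) (closed)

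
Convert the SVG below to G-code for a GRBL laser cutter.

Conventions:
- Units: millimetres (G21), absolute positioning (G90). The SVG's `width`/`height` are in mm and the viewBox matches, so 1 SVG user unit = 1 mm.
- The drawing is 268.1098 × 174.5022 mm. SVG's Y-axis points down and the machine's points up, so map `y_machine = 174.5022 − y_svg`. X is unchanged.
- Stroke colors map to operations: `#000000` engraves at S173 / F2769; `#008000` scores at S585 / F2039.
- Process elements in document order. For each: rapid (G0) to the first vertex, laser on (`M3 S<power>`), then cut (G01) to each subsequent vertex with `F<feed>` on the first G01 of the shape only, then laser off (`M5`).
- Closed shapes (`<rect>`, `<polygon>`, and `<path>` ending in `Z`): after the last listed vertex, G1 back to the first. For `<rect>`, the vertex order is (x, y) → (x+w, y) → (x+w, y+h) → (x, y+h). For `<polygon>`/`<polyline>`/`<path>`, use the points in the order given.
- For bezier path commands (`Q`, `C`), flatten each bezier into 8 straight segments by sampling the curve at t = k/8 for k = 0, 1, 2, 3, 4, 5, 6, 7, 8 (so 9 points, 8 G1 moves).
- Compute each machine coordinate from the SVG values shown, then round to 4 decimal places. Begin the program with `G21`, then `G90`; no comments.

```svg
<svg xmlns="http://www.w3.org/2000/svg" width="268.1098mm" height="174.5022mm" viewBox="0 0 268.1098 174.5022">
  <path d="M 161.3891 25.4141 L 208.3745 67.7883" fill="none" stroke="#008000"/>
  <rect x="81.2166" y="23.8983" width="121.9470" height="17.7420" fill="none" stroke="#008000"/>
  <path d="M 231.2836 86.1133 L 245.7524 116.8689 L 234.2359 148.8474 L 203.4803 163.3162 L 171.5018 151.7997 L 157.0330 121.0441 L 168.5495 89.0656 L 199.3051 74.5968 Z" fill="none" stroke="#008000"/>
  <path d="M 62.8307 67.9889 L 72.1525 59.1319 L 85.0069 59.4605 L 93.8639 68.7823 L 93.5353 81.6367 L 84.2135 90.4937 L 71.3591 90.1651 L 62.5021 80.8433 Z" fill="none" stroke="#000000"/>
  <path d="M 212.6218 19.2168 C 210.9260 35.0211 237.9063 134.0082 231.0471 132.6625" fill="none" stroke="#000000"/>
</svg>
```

G21
G90
G0 X161.3891 Y149.0881
M3 S585
G01 X208.3745 Y106.7139 F2039
M5
G0 X81.2166 Y150.6039
M3 S585
G01 X203.1636 Y150.6039 F2039
G01 X203.1636 Y132.8619
G01 X81.2166 Y132.8619
G01 X81.2166 Y150.6039
M5
G0 X231.2836 Y88.3889
M3 S585
G01 X245.7524 Y57.6333 F2039
G01 X234.2359 Y25.6548
G01 X203.4803 Y11.1860
G01 X171.5018 Y22.7025
G01 X157.0330 Y53.4581
G01 X168.5495 Y85.4366
G01 X199.3051 Y99.9054
G01 X231.2836 Y88.3889
M5
G0 X62.8307 Y106.5133
M3 S173
G01 X72.1525 Y115.3703 F2769
G01 X85.0069 Y115.0417
G01 X93.8639 Y105.7199
G01 X93.5353 Y92.8655
G01 X84.2135 Y84.0085
G01 X71.3591 Y84.3371
G01 X62.5021 Y93.6589
G01 X62.8307 Y106.5133
M5
G0 X212.6218 Y155.2854
M3 S173
G01 X213.2080 Y145.8180 F2769
G01 X215.7499 Y130.7028
G01 X219.5150 Y112.0904
G01 X223.7707 Y92.1313
G01 X227.7844 Y72.9761
G01 X230.8234 Y56.7754
G01 X232.1552 Y45.6797
G01 X231.0471 Y41.8397
M5

viewBox `0 0 268.1098 174.5022` with mm width/height → 1 unit = 1 mm. Flip: y_m = 174.5022 − y_svg.

**Shape 1** — `<path>` line segment, stroke `#008000` → score (S585, F2039). Machine vertices: (161.3891,149.0881) → (208.3745,106.7139). Open path.

**Shape 2** — `<rect>` rectangle, stroke `#008000` → score (S585, F2039). Machine vertices: (81.2166,150.6039) → (203.1636,150.6039) → (203.1636,132.8619) → (81.2166,132.8619) → (81.2166,150.6039). Closed: final G1 returns to the first vertex.

**Shape 3** — `<path>` regular polygon, stroke `#008000` → score (S585, F2039). Machine vertices: (231.2836,88.3889) → (245.7524,57.6333) → (234.2359,25.6548) → (203.4803,11.1860) → (171.5018,22.7025) → (157.0330,53.4581) → (168.5495,85.4366) → (199.3051,99.9054) → (231.2836,88.3889). Closed: final G1 returns to the first vertex.

**Shape 4** — `<path>` regular polygon, stroke `#000000` → engrave (S173, F2769). Machine vertices: (62.8307,106.5133) → (72.1525,115.3703) → (85.0069,115.0417) → (93.8639,105.7199) → (93.5353,92.8655) → (84.2135,84.0085) → (71.3591,84.3371) → (62.5021,93.6589) → (62.8307,106.5133). Closed: final G1 returns to the first vertex.

**Shape 5** — `<path>` cubic bezier, stroke `#000000` → engrave (S173, F2769). Control points (SVG): P0=(212.6218,19.2168), P1=(210.9260,35.0211), P2=(237.9063,134.0082), P3=(231.0471,132.6625); sampled at t=k/8. Machine vertices: (212.6218,155.2854) → (213.2080,145.8180) → (215.7499,130.7028) → (219.5150,112.0904) → (223.7707,92.1313) → (227.7844,72.9761) → (230.8234,56.7754) → (232.1552,45.6797) → (231.0471,41.8397). Open path.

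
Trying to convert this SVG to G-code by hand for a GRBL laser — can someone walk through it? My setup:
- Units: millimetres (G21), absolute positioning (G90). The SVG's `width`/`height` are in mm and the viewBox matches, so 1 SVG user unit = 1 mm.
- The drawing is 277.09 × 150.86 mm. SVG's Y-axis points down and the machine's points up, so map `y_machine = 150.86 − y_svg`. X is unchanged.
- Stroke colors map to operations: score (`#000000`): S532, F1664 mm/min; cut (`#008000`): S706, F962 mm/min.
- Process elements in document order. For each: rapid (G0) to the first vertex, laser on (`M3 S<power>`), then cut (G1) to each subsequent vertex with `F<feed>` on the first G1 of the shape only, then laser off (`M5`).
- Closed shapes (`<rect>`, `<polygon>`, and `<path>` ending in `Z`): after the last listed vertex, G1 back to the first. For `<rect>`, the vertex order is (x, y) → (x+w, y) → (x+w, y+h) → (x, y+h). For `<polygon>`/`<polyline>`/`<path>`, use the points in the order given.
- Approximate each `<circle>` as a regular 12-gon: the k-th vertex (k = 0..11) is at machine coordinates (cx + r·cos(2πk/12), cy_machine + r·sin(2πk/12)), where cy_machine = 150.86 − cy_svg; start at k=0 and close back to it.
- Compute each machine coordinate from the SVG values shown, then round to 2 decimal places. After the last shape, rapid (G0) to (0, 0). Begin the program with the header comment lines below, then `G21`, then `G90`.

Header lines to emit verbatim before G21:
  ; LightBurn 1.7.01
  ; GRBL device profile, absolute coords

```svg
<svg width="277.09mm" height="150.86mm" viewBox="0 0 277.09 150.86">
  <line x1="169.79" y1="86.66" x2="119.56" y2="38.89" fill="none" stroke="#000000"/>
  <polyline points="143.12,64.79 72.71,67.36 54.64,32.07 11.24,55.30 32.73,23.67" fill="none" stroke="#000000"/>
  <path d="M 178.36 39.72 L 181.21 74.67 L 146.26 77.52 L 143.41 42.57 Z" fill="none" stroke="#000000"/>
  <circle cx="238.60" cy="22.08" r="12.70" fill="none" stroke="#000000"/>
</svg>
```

; LightBurn 1.7.01
; GRBL device profile, absolute coords
G21
G90
G0 X169.79 Y64.20
M3 S532
G1 X119.56 Y111.97 F1664
M5
G0 X143.12 Y86.07
M3 S532
G1 X72.71 Y83.50 F1664
G1 X54.64 Y118.79
G1 X11.24 Y95.56
G1 X32.73 Y127.19
M5
G0 X178.36 Y111.14
M3 S532
G1 X181.21 Y76.19 F1664
G1 X146.26 Y73.34
G1 X143.41 Y108.29
G1 X178.36 Y111.14
M5
G0 X251.30 Y128.78
M3 S532
G1 X249.60 Y135.13 F1664
G1 X244.95 Y139.78
G1 X238.60 Y141.48
G1 X232.25 Y139.78
G1 X227.60 Y135.13
G1 X225.90 Y128.78
G1 X227.60 Y122.43
G1 X232.25 Y117.78
G1 X238.60 Y116.08
G1 X244.95 Y117.78
G1 X249.60 Y122.43
G1 X251.30 Y128.78
M5
G0 X0.00 Y0.00

Since the viewBox matches the mm dimensions, user units are millimetres directly. The only transform is the Y-flip y_m = 150.86 − y_svg.

Shape 1 is a line segment drawn with `<line>`. Its stroke #000000 means score at S532, F1664. After flipping Y the toolpath is (169.79,64.20) → (119.56,111.97).

Shape 2 is a open polyline drawn with `<polyline>`. Its stroke #000000 means score at S532, F1664. After flipping Y the toolpath is (143.12,86.07) → (72.71,83.50) → (54.64,118.79) → (11.24,95.56) → (32.73,127.19).

Shape 3 is a regular polygon drawn with `<path>`. Its stroke #000000 means score at S532, F1664. After flipping Y the toolpath is (178.36,111.14) → (181.21,76.19) → (146.26,73.34) → (143.41,108.29) → (178.36,111.14), returning to the start.

Shape 4 is a circle drawn with `<circle>`. Its stroke #000000 means score at S532, F1664. After flipping Y the toolpath is (251.30,128.78) → (249.60,135.13) → (244.95,139.78) → (238.60,141.48) → (232.25,139.78) → (227.60,135.13) → (225.90,128.78) → (227.60,122.43) → (232.25,117.78) → (238.60,116.08) → (244.95,117.78) → (249.60,122.43) → (251.30,128.78), returning to the start.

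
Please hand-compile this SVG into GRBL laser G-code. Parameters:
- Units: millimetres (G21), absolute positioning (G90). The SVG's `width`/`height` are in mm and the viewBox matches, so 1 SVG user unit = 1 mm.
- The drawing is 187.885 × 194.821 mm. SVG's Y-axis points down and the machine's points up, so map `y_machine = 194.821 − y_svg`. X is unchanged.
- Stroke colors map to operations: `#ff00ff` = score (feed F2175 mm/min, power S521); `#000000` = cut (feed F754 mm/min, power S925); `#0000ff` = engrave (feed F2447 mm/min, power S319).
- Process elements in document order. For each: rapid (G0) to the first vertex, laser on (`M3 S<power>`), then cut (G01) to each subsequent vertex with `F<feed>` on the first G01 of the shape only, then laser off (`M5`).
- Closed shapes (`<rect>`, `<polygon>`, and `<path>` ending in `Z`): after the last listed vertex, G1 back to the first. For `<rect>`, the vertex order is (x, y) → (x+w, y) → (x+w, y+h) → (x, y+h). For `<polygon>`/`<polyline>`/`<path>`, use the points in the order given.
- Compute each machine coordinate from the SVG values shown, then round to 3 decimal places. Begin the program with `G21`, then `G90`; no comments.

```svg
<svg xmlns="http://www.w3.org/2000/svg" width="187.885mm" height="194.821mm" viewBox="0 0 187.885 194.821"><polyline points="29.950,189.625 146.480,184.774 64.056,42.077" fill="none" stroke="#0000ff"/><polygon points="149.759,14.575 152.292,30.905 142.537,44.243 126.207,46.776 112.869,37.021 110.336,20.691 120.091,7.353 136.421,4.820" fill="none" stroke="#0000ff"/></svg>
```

G21
G90
G0 X29.950 Y5.196
M3 S319
G01 X146.480 Y10.047 F2447
G01 X64.056 Y152.744
M5
G0 X149.759 Y180.246
M3 S319
G01 X152.292 Y163.916 F2447
G01 X142.537 Y150.578
G01 X126.207 Y148.045
G01 X112.869 Y157.800
G01 X110.336 Y174.130
G01 X120.091 Y187.468
G01 X136.421 Y190.001
G01 X149.759 Y180.246
M5

viewBox `0 0 187.885 194.821` with mm width/height → 1 unit = 1 mm. Flip: y_m = 194.821 − y_svg.

**Shape 1** — `<polyline>` open polyline, stroke `#0000ff` → engrave (S319, F2447). Machine vertices: (29.950,5.196) → (146.480,10.047) → (64.056,152.744). Open path.

**Shape 2** — `<polygon>` regular polygon, stroke `#0000ff` → engrave (S319, F2447). Machine vertices: (149.759,180.246) → (152.292,163.916) → (142.537,150.578) → (126.207,148.045) → (112.869,157.800) → (110.336,174.130) → (120.091,187.468) → (136.421,190.001) → (149.759,180.246). Closed: final G1 returns to the first vertex.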